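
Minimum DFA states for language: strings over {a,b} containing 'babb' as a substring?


KMP-style automaton: 4 progress states + 1 absorbing accept = 5
Minimal DFA: 5 states


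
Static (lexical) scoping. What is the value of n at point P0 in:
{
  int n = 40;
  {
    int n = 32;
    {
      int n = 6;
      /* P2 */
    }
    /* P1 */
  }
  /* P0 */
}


n declared in the same block as P0
n = 40


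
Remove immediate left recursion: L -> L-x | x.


Left-recursive alternatives: L-x; non-recursive: x
Introduce L': L -> xL', L' -> -xL' | ε


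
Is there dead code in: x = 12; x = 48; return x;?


first assignment to x is overwritten before any read
Dead: 'x = 12'


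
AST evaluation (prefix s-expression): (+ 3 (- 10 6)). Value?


Evaluate inner: (- 10 6) = 4
Evaluate root: (+ 3 4) = 7
Result: 7


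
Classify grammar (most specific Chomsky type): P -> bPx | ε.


Single nonterminal LHS, but b^n x^n is not regular
Classification: Type 2 (Context-Free)


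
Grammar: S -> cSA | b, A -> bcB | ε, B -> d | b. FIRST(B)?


Per alternative of B: FIRST(d) = {d}; FIRST(b) = {b}
FIRST(B) = {b, d}


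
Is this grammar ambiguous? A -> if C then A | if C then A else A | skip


dangling else: 'if C then if C then skip else skip' parses two ways
Ambiguous


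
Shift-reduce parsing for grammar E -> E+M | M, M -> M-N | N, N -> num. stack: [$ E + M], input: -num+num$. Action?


'-' can extend M; shift to build M -> M-N
Action: shift


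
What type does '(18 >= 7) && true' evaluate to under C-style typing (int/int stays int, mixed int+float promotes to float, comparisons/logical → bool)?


Operand types: bool && bool
Rule: logical operators take bool operands and yield bool
Result type: bool


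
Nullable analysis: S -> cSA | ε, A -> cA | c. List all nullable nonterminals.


A nonterminal is nullable iff some alternative derives ε (directly, or every symbol in it is nullable)
Nullable: {S}


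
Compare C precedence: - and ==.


'-' is additive (level 9); '==' is equality (level 6)
Higher level binds tighter
'-' has higher precedence than '=='


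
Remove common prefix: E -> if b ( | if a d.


Common prefix: 'if'
Factored: E -> if E', E' -> b ( | a d


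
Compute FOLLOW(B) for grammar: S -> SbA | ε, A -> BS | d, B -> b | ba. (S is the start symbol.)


$ ∈ FOLLOW(S). For each A -> αBβ: add FIRST(β)\{ε} to FOLLOW(B); if β nullable, add FOLLOW(A).
FOLLOW(B) = {$, b}


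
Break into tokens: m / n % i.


Scan left to right, longest-match per lexeme
Tokens: ID(m), OP(/), ID(n), OP(%), ID(i)


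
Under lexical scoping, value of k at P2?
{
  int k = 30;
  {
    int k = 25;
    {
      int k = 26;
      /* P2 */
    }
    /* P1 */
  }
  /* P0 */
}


k declared in the same block as P2
k = 26


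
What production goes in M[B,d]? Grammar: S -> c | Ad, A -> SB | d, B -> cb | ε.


For [B, d]: ε is nullable and 'd' ∈ FOLLOW(B)
Entry: B -> ε


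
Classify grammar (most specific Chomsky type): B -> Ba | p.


Left-linear: every RHS is a terminal or one nonterminal followed by a terminal
Classification: Type 3 (Regular)


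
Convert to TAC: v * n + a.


Break into single-operator statements:
t1 = v * n
t2 = t1 + a


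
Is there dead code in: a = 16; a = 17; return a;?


first assignment to a is overwritten before any read
Dead: 'a = 16'


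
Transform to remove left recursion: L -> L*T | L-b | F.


Left-recursive alternatives: L*T, L-b; non-recursive: F
Introduce L': L -> FL', L' -> *TL' | -bL' | ε


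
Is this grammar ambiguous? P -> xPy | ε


balanced x^n…y^n: each string has a unique parse
Unambiguous


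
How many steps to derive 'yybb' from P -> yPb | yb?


Derivation: P => yPb => yybb
Steps: 2


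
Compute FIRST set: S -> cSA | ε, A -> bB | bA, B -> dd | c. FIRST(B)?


Per alternative of B: FIRST(dd) = {d}; FIRST(c) = {c}
FIRST(B) = {c, d}


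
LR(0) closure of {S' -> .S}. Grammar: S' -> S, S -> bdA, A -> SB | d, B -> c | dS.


Start: S' -> .S
For each item with dot before a nonterminal B, add B -> .γ for every B-production
Closure: [S' -> .S, S -> .bdA]


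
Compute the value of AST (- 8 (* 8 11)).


Evaluate inner: (* 8 11) = 88
Evaluate root: (- 8 88) = -80
Result: -80


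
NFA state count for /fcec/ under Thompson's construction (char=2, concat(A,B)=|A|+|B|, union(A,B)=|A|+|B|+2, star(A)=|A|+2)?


Syntax tree has 4 char leaf(s), 0 union(s), 0 star(s)
chars contribute 4×2 = 8; each union adds +2; each star adds +2
Total: 8 + 0 + 0 = 8 states


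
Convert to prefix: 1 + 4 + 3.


left-to-right (same/higher precedence on left): tree is (+ (+ 1 4) 3)
Prefix: + + 1 4 3


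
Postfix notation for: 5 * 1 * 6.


Left to right (same or higher precedence on left)
Postfix: 5 1 * 6 *


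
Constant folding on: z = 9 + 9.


9 + 9 = 18 at compile time
Optimized: z = 18


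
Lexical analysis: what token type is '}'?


Pattern: delimiter/punctuation
Type: PUNCTUATION


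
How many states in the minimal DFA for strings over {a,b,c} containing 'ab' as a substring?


KMP-style automaton: 2 progress states + 1 absorbing accept = 3
Minimal DFA: 3 states


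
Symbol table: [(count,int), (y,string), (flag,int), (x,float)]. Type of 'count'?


Lookup 'count' → type int


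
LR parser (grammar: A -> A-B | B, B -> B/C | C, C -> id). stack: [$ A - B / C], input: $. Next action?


handle 'B/C' on top
Action: reduce (B -> B/C)


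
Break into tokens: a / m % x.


Scan left to right, longest-match per lexeme
Tokens: ID(a), OP(/), ID(m), OP(%), ID(x)


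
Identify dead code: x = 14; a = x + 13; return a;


x is read by a's definition; a is returned
No dead code


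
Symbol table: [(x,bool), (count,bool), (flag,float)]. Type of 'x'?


Lookup 'x' → type bool


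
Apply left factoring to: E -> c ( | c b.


Common prefix: 'c'
Factored: E -> c E', E' -> ( | b


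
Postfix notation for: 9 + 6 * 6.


* has higher precedence, evaluate 6*6 first
Postfix: 9 6 6 * +


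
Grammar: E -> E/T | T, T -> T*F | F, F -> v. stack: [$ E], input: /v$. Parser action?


shift '/' to continue E -> E/T
Action: shift


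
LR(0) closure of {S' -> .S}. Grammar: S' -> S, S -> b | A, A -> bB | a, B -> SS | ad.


Start: S' -> .S
For each item with dot before a nonterminal B, add B -> .γ for every B-production
Closure: [S' -> .S, S -> .b, S -> .A, A -> .bB, A -> .a]


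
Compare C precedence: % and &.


'%' is multiplicative (level 10); '&' is bitwise AND (level 5)
Higher level binds tighter
'%' has higher precedence than '&'


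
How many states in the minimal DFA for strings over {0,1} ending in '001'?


Track the longest suffix of input matching a prefix of '001': 4 classes (prefixes of length 0..3)
Minimal DFA: 4 states


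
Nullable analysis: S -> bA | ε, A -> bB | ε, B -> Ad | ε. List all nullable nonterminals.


A nonterminal is nullable iff some alternative derives ε (directly, or every symbol in it is nullable)
Nullable: {A, B, S}


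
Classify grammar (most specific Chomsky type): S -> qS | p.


Right-linear: every RHS is a terminal or a terminal followed by one nonterminal
Classification: Type 3 (Regular)


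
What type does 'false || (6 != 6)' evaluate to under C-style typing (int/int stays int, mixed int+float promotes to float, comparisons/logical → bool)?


Operand types: bool || bool
Rule: logical operators take bool operands and yield bool
Result type: bool


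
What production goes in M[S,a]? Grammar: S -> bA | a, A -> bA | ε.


For [S, a]: 'a' ∈ FIRST(a)
Entry: S -> a


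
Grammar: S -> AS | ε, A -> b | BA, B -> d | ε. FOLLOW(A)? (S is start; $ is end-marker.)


$ ∈ FOLLOW(S). For each A -> αBβ: add FIRST(β)\{ε} to FOLLOW(B); if β nullable, add FOLLOW(A).
FOLLOW(A) = {$, b, d}


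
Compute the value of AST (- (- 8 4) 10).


Evaluate inner: (- 8 4) = 4
Evaluate root: (- 4 10) = -6
Result: -6


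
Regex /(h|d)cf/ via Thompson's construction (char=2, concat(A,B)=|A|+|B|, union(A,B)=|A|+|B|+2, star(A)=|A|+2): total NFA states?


Syntax tree has 4 char leaf(s), 1 union(s), 0 star(s)
chars contribute 4×2 = 8; each union adds +2; each star adds +2
Total: 8 + 2 + 0 = 10 states


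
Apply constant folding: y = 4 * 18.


4 * 18 = 72 at compile time
Optimized: y = 72


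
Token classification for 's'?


Pattern: letter/underscore followed by alphanumerics, not a keyword
Type: IDENTIFIER


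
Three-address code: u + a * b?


Break into single-operator statements:
t1 = a * b
t2 = u + t1


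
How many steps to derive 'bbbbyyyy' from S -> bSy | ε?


Derivation: S => bSy => bbSyy => bbbSyyy => bbbbSyyyy => bbbbyyyy
Steps: 5


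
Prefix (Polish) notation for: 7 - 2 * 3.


'*' binds tighter: tree is (- 7 (* 2 3))
Prefix: - 7 * 2 3


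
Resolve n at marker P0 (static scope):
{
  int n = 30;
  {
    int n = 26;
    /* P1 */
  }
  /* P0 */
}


n declared in the same block as P0
n = 30


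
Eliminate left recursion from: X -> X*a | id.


Left-recursive alternatives: X*a; non-recursive: id
Introduce X': X -> idX', X' -> *aX' | ε


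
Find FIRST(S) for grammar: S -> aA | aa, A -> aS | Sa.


Per alternative of S: FIRST(aA) = {a}; FIRST(aa) = {a}
FIRST(S) = {a}


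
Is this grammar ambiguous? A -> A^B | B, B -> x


precedence layered via separate nonterminal B: deterministic
Unambiguous


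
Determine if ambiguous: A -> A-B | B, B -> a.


precedence layered via separate nonterminal B: deterministic
Unambiguous


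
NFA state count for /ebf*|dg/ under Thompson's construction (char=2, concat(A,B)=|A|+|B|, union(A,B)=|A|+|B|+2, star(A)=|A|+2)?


Syntax tree has 5 char leaf(s), 1 union(s), 1 star(s)
chars contribute 5×2 = 10; each union adds +2; each star adds +2
Total: 10 + 2 + 2 = 14 states


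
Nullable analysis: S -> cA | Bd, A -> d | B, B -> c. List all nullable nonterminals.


A nonterminal is nullable iff some alternative derives ε (directly, or every symbol in it is nullable)
Nullable: {}


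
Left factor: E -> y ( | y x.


Common prefix: 'y'
Factored: E -> y E', E' -> ( | x


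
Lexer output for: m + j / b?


Scan left to right, longest-match per lexeme
Tokens: ID(m), OP(+), ID(j), OP(/), ID(b)


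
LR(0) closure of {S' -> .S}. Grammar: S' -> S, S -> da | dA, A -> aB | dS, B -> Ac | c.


Start: S' -> .S
For each item with dot before a nonterminal B, add B -> .γ for every B-production
Closure: [S' -> .S, S -> .da, S -> .dA]


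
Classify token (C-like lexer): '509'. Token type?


Pattern: digits only
Type: INTEGER_LITERAL


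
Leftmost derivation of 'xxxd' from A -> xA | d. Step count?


Derivation: A => xA => xxA => xxxA => xxxd
Steps: 4


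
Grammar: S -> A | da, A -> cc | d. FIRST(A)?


Per alternative of A: FIRST(cc) = {c}; FIRST(d) = {d}
FIRST(A) = {c, d}


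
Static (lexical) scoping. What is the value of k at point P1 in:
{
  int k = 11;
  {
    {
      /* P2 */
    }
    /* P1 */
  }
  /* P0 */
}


P1's block does not declare k; resolves to the enclosing declaration at depth 0
k = 11


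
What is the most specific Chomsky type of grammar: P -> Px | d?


Left-linear: every RHS is a terminal or one nonterminal followed by a terminal
Classification: Type 3 (Regular)


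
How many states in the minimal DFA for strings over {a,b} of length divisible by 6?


Track length mod 6: states 0..5, accept at 0
Minimal DFA: 6 states


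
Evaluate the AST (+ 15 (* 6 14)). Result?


Evaluate inner: (* 6 14) = 84
Evaluate root: (+ 15 84) = 99
Result: 99


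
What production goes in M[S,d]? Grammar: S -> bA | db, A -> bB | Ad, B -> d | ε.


For [S, d]: 'd' ∈ FIRST(db)
Entry: S -> db


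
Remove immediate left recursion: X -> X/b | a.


Left-recursive alternatives: X/b; non-recursive: a
Introduce X': X -> aX', X' -> /bX' | ε


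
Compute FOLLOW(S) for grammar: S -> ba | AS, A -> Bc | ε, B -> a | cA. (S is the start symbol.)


$ ∈ FOLLOW(S). For each A -> αBβ: add FIRST(β)\{ε} to FOLLOW(B); if β nullable, add FOLLOW(A).
FOLLOW(S) = {$}


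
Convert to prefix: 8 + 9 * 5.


'*' binds tighter: tree is (+ 8 (* 9 5))
Prefix: + 8 * 9 5


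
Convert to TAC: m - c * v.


Break into single-operator statements:
t1 = c * v
t2 = m - t1


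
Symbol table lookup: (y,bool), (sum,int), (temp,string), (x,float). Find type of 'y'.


Lookup 'y' → type bool


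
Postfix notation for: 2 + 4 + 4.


Left to right (same or higher precedence on left)
Postfix: 2 4 + 4 +


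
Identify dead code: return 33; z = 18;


statement follows a return and is unreachable
Dead: 'z = 18'


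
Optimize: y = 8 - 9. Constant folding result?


8 - 9 = -1 at compile time
Optimized: y = -1


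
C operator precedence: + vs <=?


'+' is additive (level 9); '<=' is relational (level 7)
Higher level binds tighter
'+' has higher precedence than '<='


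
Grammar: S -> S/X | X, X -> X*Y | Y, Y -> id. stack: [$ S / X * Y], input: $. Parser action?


handle 'X*Y' on top
Action: reduce (X -> X*Y)


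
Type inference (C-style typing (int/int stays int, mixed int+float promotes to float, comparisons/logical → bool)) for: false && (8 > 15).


Operand types: bool && bool
Rule: logical operators take bool operands and yield bool
Result type: bool


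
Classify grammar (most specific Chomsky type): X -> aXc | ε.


Single nonterminal LHS, but a^n c^n is not regular
Classification: Type 2 (Context-Free)


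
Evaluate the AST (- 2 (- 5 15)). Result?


Evaluate inner: (- 5 15) = -10
Evaluate root: (- 2 -10) = 12
Result: 12


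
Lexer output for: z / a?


Scan left to right, longest-match per lexeme
Tokens: ID(z), OP(/), ID(a)


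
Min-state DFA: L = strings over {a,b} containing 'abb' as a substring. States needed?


KMP-style automaton: 3 progress states + 1 absorbing accept = 4
Minimal DFA: 4 states


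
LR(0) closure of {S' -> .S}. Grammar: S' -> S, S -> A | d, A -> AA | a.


Start: S' -> .S
For each item with dot before a nonterminal B, add B -> .γ for every B-production
Closure: [S' -> .S, S -> .A, S -> .d, A -> .AA, A -> .a]


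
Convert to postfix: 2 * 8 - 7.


Left to right (same or higher precedence on left)
Postfix: 2 8 * 7 -


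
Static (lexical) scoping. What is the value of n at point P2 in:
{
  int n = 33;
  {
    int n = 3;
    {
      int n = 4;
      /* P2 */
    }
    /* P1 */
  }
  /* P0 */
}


n declared in the same block as P2
n = 4


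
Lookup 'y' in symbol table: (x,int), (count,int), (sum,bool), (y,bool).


Lookup 'y' → type bool


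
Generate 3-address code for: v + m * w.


Break into single-operator statements:
t1 = m * w
t2 = v + t1


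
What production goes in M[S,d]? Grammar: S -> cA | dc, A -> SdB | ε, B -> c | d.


For [S, d]: 'd' ∈ FIRST(dc)
Entry: S -> dc


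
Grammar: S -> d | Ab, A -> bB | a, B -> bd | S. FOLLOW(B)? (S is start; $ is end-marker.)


$ ∈ FOLLOW(S). For each A -> αBβ: add FIRST(β)\{ε} to FOLLOW(B); if β nullable, add FOLLOW(A).
FOLLOW(B) = {b}


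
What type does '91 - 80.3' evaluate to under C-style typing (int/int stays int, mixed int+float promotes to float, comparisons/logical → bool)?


Operand types: int - float
Rule: mixed int/float promotes to float; int/int stays int
Result type: float


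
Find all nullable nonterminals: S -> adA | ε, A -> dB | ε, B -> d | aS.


A nonterminal is nullable iff some alternative derives ε (directly, or every symbol in it is nullable)
Nullable: {A, S}


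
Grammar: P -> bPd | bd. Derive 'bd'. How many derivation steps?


Derivation: P => bd
Steps: 1


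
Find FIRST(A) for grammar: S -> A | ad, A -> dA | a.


Per alternative of A: FIRST(dA) = {d}; FIRST(a) = {a}
FIRST(A) = {a, d}


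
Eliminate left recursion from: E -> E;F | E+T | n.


Left-recursive alternatives: E;F, E+T; non-recursive: n
Introduce E': E -> nE', E' -> ;FE' | +TE' | ε


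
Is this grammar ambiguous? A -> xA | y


right-linear, alternatives start with distinct terminals 'x' vs 'y': unique leftmost derivation
Unambiguous


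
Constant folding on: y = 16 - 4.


16 - 4 = 12 at compile time
Optimized: y = 12


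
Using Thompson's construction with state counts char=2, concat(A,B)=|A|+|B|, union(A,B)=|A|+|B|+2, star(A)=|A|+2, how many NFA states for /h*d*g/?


Syntax tree has 3 char leaf(s), 0 union(s), 2 star(s)
chars contribute 3×2 = 6; each union adds +2; each star adds +2
Total: 6 + 0 + 4 = 10 states


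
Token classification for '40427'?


Pattern: digits only
Type: INTEGER_LITERAL


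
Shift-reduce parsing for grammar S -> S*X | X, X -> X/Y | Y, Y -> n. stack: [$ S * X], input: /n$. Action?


'/' can extend X; shift to build X -> X/Y
Action: shift


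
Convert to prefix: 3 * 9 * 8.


left-to-right (same/higher precedence on left): tree is (* (* 3 9) 8)
Prefix: * * 3 9 8


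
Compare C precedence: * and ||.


'*' is multiplicative (level 10); '||' is logical OR (level 1)
Higher level binds tighter
'*' has higher precedence than '||'


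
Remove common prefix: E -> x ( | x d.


Common prefix: 'x'
Factored: E -> x E', E' -> ( | d


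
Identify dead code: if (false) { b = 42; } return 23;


condition is constant false, so the whole block is unreachable
Dead: 'if (false) { b = 42; }'


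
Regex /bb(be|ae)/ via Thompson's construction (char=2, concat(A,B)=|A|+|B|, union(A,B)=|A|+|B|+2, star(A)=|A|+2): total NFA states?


Syntax tree has 6 char leaf(s), 1 union(s), 0 star(s)
chars contribute 6×2 = 12; each union adds +2; each star adds +2
Total: 12 + 2 + 0 = 14 states


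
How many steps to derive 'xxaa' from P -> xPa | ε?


Derivation: P => xPa => xxPaa => xxaa
Steps: 3


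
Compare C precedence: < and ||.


'<' is relational (level 7); '||' is logical OR (level 1)
Higher level binds tighter
'<' has higher precedence than '||'


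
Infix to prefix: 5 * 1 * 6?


left-to-right (same/higher precedence on left): tree is (* (* 5 1) 6)
Prefix: * * 5 1 6


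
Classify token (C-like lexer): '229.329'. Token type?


Pattern: digits with a decimal point
Type: FLOAT_LITERAL


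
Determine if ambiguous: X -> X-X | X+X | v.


'v-v+v' has two parse trees (no precedence encoded between - and +)
Ambiguous


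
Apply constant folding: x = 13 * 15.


13 * 15 = 195 at compile time
Optimized: x = 195


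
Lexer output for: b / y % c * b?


Scan left to right, longest-match per lexeme
Tokens: ID(b), OP(/), ID(y), OP(%), ID(c), OP(*), ID(b)


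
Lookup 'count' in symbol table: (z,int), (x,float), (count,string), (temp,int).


Lookup 'count' → type string


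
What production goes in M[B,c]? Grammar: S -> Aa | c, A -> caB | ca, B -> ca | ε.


For [B, c]: 'c' ∈ FIRST(ca)
Entry: B -> ca


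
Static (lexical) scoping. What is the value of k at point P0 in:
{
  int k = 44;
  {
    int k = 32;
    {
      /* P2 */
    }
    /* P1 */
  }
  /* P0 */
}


k declared in the same block as P0
k = 44


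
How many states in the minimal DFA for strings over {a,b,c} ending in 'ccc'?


Track the longest suffix of input matching a prefix of 'ccc': 4 classes (prefixes of length 0..3)
Minimal DFA: 4 states


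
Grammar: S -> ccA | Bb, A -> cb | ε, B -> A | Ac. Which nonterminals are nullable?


A nonterminal is nullable iff some alternative derives ε (directly, or every symbol in it is nullable)
Nullable: {A, B}


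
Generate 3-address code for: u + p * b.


Break into single-operator statements:
t1 = p * b
t2 = u + t1


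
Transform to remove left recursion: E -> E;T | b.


Left-recursive alternatives: E;T; non-recursive: b
Introduce E': E -> bE', E' -> ;TE' | ε


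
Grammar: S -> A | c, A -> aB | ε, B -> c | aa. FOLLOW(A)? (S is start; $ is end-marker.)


$ ∈ FOLLOW(S). For each A -> αBβ: add FIRST(β)\{ε} to FOLLOW(B); if β nullable, add FOLLOW(A).
FOLLOW(A) = {$}


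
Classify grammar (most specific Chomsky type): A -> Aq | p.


Left-linear: every RHS is a terminal or one nonterminal followed by a terminal
Classification: Type 3 (Regular)


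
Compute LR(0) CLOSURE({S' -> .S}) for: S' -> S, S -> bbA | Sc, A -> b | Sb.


Start: S' -> .S
For each item with dot before a nonterminal B, add B -> .γ for every B-production
Closure: [S' -> .S, S -> .bbA, S -> .Sc]


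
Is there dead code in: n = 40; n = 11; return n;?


first assignment to n is overwritten before any read
Dead: 'n = 40'


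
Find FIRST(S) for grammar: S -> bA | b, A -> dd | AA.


Per alternative of S: FIRST(bA) = {b}; FIRST(b) = {b}
FIRST(S) = {b}


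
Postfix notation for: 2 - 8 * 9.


* has higher precedence, evaluate 8*9 first
Postfix: 2 8 9 * -


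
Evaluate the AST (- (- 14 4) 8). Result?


Evaluate inner: (- 14 4) = 10
Evaluate root: (- 10 8) = 2
Result: 2


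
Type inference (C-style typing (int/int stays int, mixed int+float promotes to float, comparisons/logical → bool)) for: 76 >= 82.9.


Operand types: int >= float
Rule: comparison yields bool
Result type: bool


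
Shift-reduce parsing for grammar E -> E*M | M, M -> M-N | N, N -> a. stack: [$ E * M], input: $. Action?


handle 'E*M' on top; lookahead ∈ FOLLOW(E) = {*, $}
Action: reduce (E -> E*M)


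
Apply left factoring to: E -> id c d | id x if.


Common prefix: 'id'
Factored: E -> id E', E' -> c d | x if


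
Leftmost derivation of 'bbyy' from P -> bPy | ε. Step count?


Derivation: P => bPy => bbPyy => bbyy
Steps: 3


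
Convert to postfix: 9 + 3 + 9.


Left to right (same or higher precedence on left)
Postfix: 9 3 + 9 +


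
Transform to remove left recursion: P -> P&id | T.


Left-recursive alternatives: P&id; non-recursive: T
Introduce P': P -> TP', P' -> &idP' | ε


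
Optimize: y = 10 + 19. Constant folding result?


10 + 19 = 29 at compile time
Optimized: y = 29


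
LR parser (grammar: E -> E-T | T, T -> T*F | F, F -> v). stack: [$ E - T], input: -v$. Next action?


handle 'E-T' on top; lookahead ∈ FOLLOW(E) = {-, $}
Action: reduce (E -> E-T)


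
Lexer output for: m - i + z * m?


Scan left to right, longest-match per lexeme
Tokens: ID(m), OP(-), ID(i), OP(+), ID(z), OP(*), ID(m)


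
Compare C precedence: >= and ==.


'>=' is relational (level 7); '==' is equality (level 6)
Higher level binds tighter
'>=' has higher precedence than '=='


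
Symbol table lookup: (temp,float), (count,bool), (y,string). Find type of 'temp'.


Lookup 'temp' → type float


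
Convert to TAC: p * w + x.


Break into single-operator statements:
t1 = p * w
t2 = t1 + x


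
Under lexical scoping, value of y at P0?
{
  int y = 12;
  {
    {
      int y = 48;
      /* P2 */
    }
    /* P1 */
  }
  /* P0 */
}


y declared in the same block as P0
y = 12


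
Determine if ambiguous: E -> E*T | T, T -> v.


precedence layered via separate nonterminal T: deterministic
Unambiguous


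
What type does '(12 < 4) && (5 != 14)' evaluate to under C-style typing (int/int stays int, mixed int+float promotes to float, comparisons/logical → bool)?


Operand types: bool && bool
Rule: logical operators take bool operands and yield bool
Result type: bool


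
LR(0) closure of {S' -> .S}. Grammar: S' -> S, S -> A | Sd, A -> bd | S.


Start: S' -> .S
For each item with dot before a nonterminal B, add B -> .γ for every B-production
Closure: [S' -> .S, S -> .A, S -> .Sd, A -> .bd, A -> .S]


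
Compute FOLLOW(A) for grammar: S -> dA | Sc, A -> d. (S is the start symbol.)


$ ∈ FOLLOW(S). For each A -> αBβ: add FIRST(β)\{ε} to FOLLOW(B); if β nullable, add FOLLOW(A).
FOLLOW(A) = {$, c}


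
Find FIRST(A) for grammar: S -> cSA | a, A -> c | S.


Per alternative of A: FIRST(c) = {c}; FIRST(S) = {a, c}
FIRST(A) = {a, c}


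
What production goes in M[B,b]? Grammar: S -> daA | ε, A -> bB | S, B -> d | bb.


For [B, b]: 'b' ∈ FIRST(bb)
Entry: B -> bb


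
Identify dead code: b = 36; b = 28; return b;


first assignment to b is overwritten before any read
Dead: 'b = 36'


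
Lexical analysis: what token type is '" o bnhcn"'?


Pattern: double-quoted sequence
Type: STRING_LITERAL


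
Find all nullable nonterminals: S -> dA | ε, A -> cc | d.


A nonterminal is nullable iff some alternative derives ε (directly, or every symbol in it is nullable)
Nullable: {S}


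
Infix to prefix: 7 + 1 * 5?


'*' binds tighter: tree is (+ 7 (* 1 5))
Prefix: + 7 * 1 5


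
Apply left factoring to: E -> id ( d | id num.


Common prefix: 'id'
Factored: E -> id E', E' -> ( d | num


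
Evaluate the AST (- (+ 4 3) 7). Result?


Evaluate inner: (+ 4 3) = 7
Evaluate root: (- 7 7) = 0
Result: 0


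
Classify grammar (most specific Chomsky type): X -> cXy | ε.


Single nonterminal LHS, but c^n y^n is not regular
Classification: Type 2 (Context-Free)


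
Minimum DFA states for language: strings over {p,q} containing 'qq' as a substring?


KMP-style automaton: 2 progress states + 1 absorbing accept = 3
Minimal DFA: 3 states


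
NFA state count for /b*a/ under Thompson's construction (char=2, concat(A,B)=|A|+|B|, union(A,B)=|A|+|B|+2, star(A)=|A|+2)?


Syntax tree has 2 char leaf(s), 0 union(s), 1 star(s)
chars contribute 2×2 = 4; each union adds +2; each star adds +2
Total: 4 + 0 + 2 = 6 states


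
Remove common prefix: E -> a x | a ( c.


Common prefix: 'a'
Factored: E -> a E', E' -> x | ( c


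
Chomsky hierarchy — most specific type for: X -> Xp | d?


Left-linear: every RHS is a terminal or one nonterminal followed by a terminal
Classification: Type 3 (Regular)


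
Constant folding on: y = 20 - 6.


20 - 6 = 14 at compile time
Optimized: y = 14


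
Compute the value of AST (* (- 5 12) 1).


Evaluate inner: (- 5 12) = -7
Evaluate root: (* -7 1) = -7
Result: -7


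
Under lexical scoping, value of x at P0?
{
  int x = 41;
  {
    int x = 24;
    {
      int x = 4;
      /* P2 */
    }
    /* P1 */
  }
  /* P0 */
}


x declared in the same block as P0
x = 41


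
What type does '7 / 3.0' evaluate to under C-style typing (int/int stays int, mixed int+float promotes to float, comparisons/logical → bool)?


Operand types: int / float
Rule: mixed int/float promotes to float; int/int stays int
Result type: float


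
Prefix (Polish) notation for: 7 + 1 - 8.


left-to-right (same/higher precedence on left): tree is (- (+ 7 1) 8)
Prefix: - + 7 1 8


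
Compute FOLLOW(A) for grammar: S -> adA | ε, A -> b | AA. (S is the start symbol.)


$ ∈ FOLLOW(S). For each A -> αBβ: add FIRST(β)\{ε} to FOLLOW(B); if β nullable, add FOLLOW(A).
FOLLOW(A) = {$, b}


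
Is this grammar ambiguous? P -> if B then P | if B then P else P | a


dangling else: 'if B then if B then a else a' parses two ways
Ambiguous


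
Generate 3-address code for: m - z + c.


Break into single-operator statements:
t1 = m - z
t2 = t1 + c


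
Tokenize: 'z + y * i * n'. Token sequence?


Scan left to right, longest-match per lexeme
Tokens: ID(z), OP(+), ID(y), OP(*), ID(i), OP(*), ID(n)


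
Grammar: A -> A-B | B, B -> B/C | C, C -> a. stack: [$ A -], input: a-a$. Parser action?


no handle ('A-' is not any RHS); shift 'a'
Action: shift


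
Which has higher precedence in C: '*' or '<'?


'*' is multiplicative (level 10); '<' is relational (level 7)
Higher level binds tighter
'*' has higher precedence than '<'


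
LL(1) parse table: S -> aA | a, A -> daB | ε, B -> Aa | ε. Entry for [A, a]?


For [A, a]: ε is nullable and 'a' ∈ FOLLOW(A)
Entry: A -> ε


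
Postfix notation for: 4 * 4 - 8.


Left to right (same or higher precedence on left)
Postfix: 4 4 * 8 -


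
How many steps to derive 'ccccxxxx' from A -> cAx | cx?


Derivation: A => cAx => ccAxx => cccAxxx => ccccxxxx
Steps: 4


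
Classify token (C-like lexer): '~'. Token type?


Pattern: operator symbol
Type: OPERATOR


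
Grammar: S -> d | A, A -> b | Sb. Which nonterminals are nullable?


A nonterminal is nullable iff some alternative derives ε (directly, or every symbol in it is nullable)
Nullable: {}


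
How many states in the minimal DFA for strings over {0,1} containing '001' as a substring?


KMP-style automaton: 3 progress states + 1 absorbing accept = 4
Minimal DFA: 4 states


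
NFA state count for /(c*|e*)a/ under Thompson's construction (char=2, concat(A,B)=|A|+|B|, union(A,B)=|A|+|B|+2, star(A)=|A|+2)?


Syntax tree has 3 char leaf(s), 1 union(s), 2 star(s)
chars contribute 3×2 = 6; each union adds +2; each star adds +2
Total: 6 + 2 + 4 = 12 states


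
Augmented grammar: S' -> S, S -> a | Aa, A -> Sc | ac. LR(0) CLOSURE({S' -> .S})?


Start: S' -> .S
For each item with dot before a nonterminal B, add B -> .γ for every B-production
Closure: [S' -> .S, S -> .a, S -> .Aa, A -> .Sc, A -> .ac]


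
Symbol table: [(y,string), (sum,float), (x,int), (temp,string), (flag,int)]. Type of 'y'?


Lookup 'y' → type string


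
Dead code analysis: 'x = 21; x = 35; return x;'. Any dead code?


first assignment to x is overwritten before any read
Dead: 'x = 21'


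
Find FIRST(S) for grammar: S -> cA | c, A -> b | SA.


Per alternative of S: FIRST(cA) = {c}; FIRST(c) = {c}
FIRST(S) = {c}


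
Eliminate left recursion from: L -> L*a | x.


Left-recursive alternatives: L*a; non-recursive: x
Introduce L': L -> xL', L' -> *aL' | ε


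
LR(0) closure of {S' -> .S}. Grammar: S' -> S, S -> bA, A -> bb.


Start: S' -> .S
For each item with dot before a nonterminal B, add B -> .γ for every B-production
Closure: [S' -> .S, S -> .bA]


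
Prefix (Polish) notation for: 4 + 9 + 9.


left-to-right (same/higher precedence on left): tree is (+ (+ 4 9) 9)
Prefix: + + 4 9 9


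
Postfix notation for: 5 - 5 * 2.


* has higher precedence, evaluate 5*2 first
Postfix: 5 5 2 * -


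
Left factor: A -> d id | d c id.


Common prefix: 'd'
Factored: A -> d A', A' -> id | c id


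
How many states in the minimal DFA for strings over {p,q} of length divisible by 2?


Track length mod 2: states 0..1, accept at 0
Minimal DFA: 2 states


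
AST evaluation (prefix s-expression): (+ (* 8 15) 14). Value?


Evaluate inner: (* 8 15) = 120
Evaluate root: (+ 120 14) = 134
Result: 134


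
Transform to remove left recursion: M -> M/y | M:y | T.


Left-recursive alternatives: M/y, M:y; non-recursive: T
Introduce M': M -> TM', M' -> /yM' | :yM' | ε


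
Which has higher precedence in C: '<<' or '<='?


'<<' is shift (level 8); '<=' is relational (level 7)
Higher level binds tighter
'<<' has higher precedence than '<='


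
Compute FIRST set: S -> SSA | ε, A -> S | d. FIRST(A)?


Per alternative of A: FIRST(S) = {d, ε}; FIRST(d) = {d}
FIRST(A) = {d, ε}


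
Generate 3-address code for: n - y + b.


Break into single-operator statements:
t1 = n - y
t2 = t1 + b


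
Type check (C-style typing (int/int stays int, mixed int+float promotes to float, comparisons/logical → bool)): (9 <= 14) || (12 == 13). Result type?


Operand types: bool || bool
Rule: logical operators take bool operands and yield bool
Result type: bool


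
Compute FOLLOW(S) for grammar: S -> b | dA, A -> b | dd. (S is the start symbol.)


$ ∈ FOLLOW(S). For each A -> αBβ: add FIRST(β)\{ε} to FOLLOW(B); if β nullable, add FOLLOW(A).
FOLLOW(S) = {$}


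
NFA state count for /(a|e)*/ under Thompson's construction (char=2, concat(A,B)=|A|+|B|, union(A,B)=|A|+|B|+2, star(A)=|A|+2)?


Syntax tree has 2 char leaf(s), 1 union(s), 1 star(s)
chars contribute 2×2 = 4; each union adds +2; each star adds +2
Total: 4 + 2 + 2 = 8 states


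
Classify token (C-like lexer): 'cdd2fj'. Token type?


Pattern: letter/underscore followed by alphanumerics, not a keyword
Type: IDENTIFIER


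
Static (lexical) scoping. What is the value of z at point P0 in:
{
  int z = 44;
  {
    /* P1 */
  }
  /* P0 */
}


z declared in the same block as P0
z = 44


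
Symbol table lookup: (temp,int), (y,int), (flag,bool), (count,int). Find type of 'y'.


Lookup 'y' → type int


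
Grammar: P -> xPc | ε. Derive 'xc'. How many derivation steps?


Derivation: P => xPc => xc
Steps: 2


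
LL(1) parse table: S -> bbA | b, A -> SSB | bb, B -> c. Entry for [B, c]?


For [B, c]: 'c' ∈ FIRST(c)
Entry: B -> c


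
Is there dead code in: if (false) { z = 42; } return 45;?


condition is constant false, so the whole block is unreachable
Dead: 'if (false) { z = 42; }'


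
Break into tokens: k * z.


Scan left to right, longest-match per lexeme
Tokens: ID(k), OP(*), ID(z)


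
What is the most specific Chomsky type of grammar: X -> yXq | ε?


Single nonterminal LHS, but y^n q^n is not regular
Classification: Type 2 (Context-Free)


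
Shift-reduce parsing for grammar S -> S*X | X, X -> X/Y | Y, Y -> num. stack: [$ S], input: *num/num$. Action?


shift '*' to continue S -> S*X
Action: shift


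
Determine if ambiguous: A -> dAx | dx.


balanced d^n…x^n: each string has a unique parse
Unambiguous


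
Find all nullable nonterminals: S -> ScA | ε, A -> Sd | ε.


A nonterminal is nullable iff some alternative derives ε (directly, or every symbol in it is nullable)
Nullable: {A, S}


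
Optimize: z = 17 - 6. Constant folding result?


17 - 6 = 11 at compile time
Optimized: z = 11


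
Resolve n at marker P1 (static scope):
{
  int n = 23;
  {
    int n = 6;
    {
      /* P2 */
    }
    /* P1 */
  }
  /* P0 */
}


n declared in the same block as P1
n = 6


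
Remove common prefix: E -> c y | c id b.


Common prefix: 'c'
Factored: E -> c E', E' -> y | id b


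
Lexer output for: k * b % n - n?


Scan left to right, longest-match per lexeme
Tokens: ID(k), OP(*), ID(b), OP(%), ID(n), OP(-), ID(n)


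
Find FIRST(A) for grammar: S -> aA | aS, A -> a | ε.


Per alternative of A: FIRST(a) = {a}; FIRST(ε) = {ε}
FIRST(A) = {a, ε}


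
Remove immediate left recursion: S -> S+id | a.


Left-recursive alternatives: S+id; non-recursive: a
Introduce S': S -> aS', S' -> +idS' | ε


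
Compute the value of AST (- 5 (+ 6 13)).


Evaluate inner: (+ 6 13) = 19
Evaluate root: (- 5 19) = -14
Result: -14


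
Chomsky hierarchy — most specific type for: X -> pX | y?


Right-linear: every RHS is a terminal or a terminal followed by one nonterminal
Classification: Type 3 (Regular)


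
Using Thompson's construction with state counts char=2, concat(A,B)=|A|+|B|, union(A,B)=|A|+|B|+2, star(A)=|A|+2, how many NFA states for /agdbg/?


Syntax tree has 5 char leaf(s), 0 union(s), 0 star(s)
chars contribute 5×2 = 10; each union adds +2; each star adds +2
Total: 10 + 0 + 0 = 10 states


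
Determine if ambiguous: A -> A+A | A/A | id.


'id+id/id' has two parse trees (no precedence encoded between + and /)
Ambiguous


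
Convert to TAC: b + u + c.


Break into single-operator statements:
t1 = b + u
t2 = t1 + c


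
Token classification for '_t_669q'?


Pattern: letter/underscore followed by alphanumerics, not a keyword
Type: IDENTIFIER


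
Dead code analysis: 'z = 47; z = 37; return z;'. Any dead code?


first assignment to z is overwritten before any read
Dead: 'z = 47'


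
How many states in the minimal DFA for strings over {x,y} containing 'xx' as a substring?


KMP-style automaton: 2 progress states + 1 absorbing accept = 3
Minimal DFA: 3 states


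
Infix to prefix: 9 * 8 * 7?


left-to-right (same/higher precedence on left): tree is (* (* 9 8) 7)
Prefix: * * 9 8 7


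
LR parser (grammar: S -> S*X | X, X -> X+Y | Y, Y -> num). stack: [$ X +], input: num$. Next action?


no handle; shift 'num'
Action: shift


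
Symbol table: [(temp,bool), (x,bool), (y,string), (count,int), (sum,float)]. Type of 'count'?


Lookup 'count' → type int


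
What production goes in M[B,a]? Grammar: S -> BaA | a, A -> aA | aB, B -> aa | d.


For [B, a]: 'a' ∈ FIRST(aa)
Entry: B -> aa


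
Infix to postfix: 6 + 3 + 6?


Left to right (same or higher precedence on left)
Postfix: 6 3 + 6 +


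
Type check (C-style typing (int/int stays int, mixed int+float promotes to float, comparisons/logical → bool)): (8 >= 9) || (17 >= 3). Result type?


Operand types: bool || bool
Rule: logical operators take bool operands and yield bool
Result type: bool


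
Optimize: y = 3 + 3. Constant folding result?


3 + 3 = 6 at compile time
Optimized: y = 6


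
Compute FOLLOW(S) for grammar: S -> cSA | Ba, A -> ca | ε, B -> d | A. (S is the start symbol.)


$ ∈ FOLLOW(S). For each A -> αBβ: add FIRST(β)\{ε} to FOLLOW(B); if β nullable, add FOLLOW(A).
FOLLOW(S) = {$, c}


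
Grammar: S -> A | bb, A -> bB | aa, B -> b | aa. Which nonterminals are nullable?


A nonterminal is nullable iff some alternative derives ε (directly, or every symbol in it is nullable)
Nullable: {}


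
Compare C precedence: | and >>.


'>>' is shift (level 8); '|' is bitwise OR (level 3)
Higher level binds tighter
'>>' has higher precedence than '|'


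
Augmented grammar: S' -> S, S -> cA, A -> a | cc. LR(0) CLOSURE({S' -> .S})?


Start: S' -> .S
For each item with dot before a nonterminal B, add B -> .γ for every B-production
Closure: [S' -> .S, S -> .cA]


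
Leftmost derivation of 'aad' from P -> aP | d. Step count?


Derivation: P => aP => aaP => aad
Steps: 3


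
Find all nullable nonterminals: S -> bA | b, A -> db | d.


A nonterminal is nullable iff some alternative derives ε (directly, or every symbol in it is nullable)
Nullable: {}


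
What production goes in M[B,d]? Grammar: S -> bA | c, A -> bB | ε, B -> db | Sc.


For [B, d]: 'd' ∈ FIRST(db)
Entry: B -> db


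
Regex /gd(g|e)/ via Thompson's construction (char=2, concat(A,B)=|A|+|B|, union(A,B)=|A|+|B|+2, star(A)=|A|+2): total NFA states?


Syntax tree has 4 char leaf(s), 1 union(s), 0 star(s)
chars contribute 4×2 = 8; each union adds +2; each star adds +2
Total: 8 + 2 + 0 = 10 states


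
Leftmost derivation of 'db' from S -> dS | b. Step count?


Derivation: S => dS => db
Steps: 2


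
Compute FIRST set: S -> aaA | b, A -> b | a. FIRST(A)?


Per alternative of A: FIRST(b) = {b}; FIRST(a) = {a}
FIRST(A) = {a, b}


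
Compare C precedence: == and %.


'%' is multiplicative (level 10); '==' is equality (level 6)
Higher level binds tighter
'%' has higher precedence than '=='


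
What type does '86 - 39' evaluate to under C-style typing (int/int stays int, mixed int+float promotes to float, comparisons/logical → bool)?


Operand types: int - int
Rule: mixed int/float promotes to float; int/int stays int
Result type: int


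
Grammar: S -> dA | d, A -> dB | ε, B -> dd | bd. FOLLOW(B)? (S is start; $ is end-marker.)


$ ∈ FOLLOW(S). For each A -> αBβ: add FIRST(β)\{ε} to FOLLOW(B); if β nullable, add FOLLOW(A).
FOLLOW(B) = {$}


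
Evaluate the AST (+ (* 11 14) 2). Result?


Evaluate inner: (* 11 14) = 154
Evaluate root: (+ 154 2) = 156
Result: 156


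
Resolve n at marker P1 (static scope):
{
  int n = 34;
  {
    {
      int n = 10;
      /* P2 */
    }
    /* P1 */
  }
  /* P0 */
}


P1's block does not declare n; resolves to the enclosing declaration at depth 0
n = 34
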